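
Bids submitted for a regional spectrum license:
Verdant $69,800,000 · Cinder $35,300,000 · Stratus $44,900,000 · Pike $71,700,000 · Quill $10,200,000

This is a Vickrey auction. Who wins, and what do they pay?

Pike pays $69,800,000

Rule: the highest bidder wins and pays the second-highest bid.
Sorting bids: 71,700,000 (Pike) > 69,800,000 (Verdant) > 44,900,000 (Stratus) > 35,300,000 (Cinder) > 10,200,000 (Quill)
Pike wins with the highest bid; price is set by the runner-up at $69,800,000.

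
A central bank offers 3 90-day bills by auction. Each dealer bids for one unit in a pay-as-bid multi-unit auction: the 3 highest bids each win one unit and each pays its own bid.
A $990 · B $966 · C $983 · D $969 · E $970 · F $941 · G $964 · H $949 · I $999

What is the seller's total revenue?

Ordering the bids: 999 (I), 990 (A), 983 (C), 970 (E), 969 (D), …
Top 3: I, A, C.
Total revenue = 999 + 990 + 983 = $2,972.

Total revenue: $2,972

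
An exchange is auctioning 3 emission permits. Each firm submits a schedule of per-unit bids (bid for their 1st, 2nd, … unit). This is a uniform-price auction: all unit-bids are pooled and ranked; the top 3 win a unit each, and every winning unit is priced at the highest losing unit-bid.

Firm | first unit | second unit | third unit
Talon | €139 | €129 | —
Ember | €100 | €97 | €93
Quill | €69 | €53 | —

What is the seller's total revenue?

Total revenue: €291

Pooled unit-bids ranked (top 3): 139 (Talon-1), 129 (Talon-2), 100 (Ember-1)
Highest rejected unit-bid = €97.
Allocation: Ember 1, Talon 2. Every unit priced at €97.
Revenue = 3 × 97 = €291.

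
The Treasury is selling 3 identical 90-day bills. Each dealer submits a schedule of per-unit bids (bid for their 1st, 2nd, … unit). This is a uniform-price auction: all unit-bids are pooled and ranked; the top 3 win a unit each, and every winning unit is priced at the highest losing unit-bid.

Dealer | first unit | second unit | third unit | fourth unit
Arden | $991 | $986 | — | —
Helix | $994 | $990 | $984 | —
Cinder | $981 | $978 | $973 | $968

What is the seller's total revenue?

Total revenue: $2,958

Pooled unit-bids ranked (top 3): 994 (Helix-1), 991 (Arden-1), 990 (Helix-2)
First bid not allocated: $986.
Allocation: Arden 1, Helix 2. Every unit priced at $986.
Revenue = 3 × 986 = $2,958.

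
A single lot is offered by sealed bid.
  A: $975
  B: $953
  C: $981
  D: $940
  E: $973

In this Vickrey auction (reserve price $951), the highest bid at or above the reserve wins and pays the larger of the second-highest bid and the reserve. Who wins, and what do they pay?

C pays $975

Sorting bids: 981 (C) > 975 (A) > 973 (E) > 953 (B) > 940 (D)
C has the top bid at or above the reserve ($981).
max(second-highest $975, reserve $951) = $975; the reserve does not bind.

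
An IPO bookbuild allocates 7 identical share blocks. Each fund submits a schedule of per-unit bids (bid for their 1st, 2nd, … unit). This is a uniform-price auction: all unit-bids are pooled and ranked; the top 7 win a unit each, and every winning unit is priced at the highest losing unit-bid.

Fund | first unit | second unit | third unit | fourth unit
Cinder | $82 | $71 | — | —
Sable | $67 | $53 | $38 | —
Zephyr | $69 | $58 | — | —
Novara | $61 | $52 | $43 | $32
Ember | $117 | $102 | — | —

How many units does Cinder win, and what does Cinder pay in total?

Merging the schedules and taking the best 7: 117 (Ember-1), 102 (Ember-2), 82 (Cinder-1), 71 (Cinder-2), 69 (Zephyr-1), 67 (Sable-1), 61 (Novara-1)
First bid not allocated: $58.
Cinder wins 2 unit(s) at $58 each.

Cinder: 2 units, pays $116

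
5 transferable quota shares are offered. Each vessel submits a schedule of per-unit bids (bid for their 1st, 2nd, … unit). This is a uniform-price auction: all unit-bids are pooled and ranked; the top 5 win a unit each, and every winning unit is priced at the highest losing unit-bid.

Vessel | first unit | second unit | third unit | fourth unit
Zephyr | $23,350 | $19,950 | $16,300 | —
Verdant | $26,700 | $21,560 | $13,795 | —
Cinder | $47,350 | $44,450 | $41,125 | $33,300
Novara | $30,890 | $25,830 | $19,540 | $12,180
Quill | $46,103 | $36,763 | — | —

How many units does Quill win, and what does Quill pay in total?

All unit-bids, highest first — top 5: 47,350 (Cinder-1), 46,103 (Quill-1), 44,450 (Cinder-2), 41,125 (Cinder-3), 36,763 (Quill-2)
First bid not allocated: $33,300.
Quill wins 2 unit(s) at $33,300 each.

Quill: 2 units, pays $66,600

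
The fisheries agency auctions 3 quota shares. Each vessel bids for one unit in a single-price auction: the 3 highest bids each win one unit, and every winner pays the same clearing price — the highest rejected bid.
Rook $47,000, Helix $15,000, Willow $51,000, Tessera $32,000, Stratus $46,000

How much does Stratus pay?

Ordering the bids: 51,000 (Willow), 47,000 (Rook), 46,000 (Stratus), 32,000 (Tessera), 15,000 (Helix)
Winners (3 units): Willow, Rook, Stratus.
Highest unsuccessful bid: $32,000 → clearing price.
Stratus wins → pays $32,000.

Stratus pays $32,000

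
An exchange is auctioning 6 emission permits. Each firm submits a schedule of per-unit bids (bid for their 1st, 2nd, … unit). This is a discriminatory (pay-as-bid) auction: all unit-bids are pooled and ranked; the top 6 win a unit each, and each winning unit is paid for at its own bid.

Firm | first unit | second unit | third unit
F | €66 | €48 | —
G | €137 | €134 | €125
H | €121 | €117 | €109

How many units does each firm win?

G 3, H 3

Pooled unit-bids ranked (top 6): 137 (G-1), 134 (G-2), 125 (G-3), 121 (H-1), 117 (H-2), 109 (H-3)
Next rejected bid: €66 (not a price — pay-as-bid).
Allocation: G 3, H 3.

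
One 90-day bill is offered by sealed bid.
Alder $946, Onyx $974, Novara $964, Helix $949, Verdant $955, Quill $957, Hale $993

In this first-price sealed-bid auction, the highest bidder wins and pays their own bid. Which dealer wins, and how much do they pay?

First-price sealed-bid auction: the highest bidder wins and pays their own bid.
Bids ranked: 993 (Hale) > 974 (Onyx) > 964 (Novara) > 957 (Quill) > 955 (Verdant) > 949 (Helix) > …
Hale is highest → pays own bid, $993.

Hale pays $993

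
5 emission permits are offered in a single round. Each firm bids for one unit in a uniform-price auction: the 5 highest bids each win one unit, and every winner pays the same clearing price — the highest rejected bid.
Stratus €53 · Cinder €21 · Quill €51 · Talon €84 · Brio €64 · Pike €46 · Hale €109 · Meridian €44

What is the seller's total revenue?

Ordering the bids: 109 (Hale), 84 (Talon), 64 (Brio), 53 (Stratus), 51 (Quill), 46 (Pike), 44 (Meridian), …
Winners (5 units): Hale, Talon, Brio, Stratus, Quill.
First losing bid is Pike's €46, which sets the uniform price.
Total revenue = 5 × €46 = €230.

Total revenue: €230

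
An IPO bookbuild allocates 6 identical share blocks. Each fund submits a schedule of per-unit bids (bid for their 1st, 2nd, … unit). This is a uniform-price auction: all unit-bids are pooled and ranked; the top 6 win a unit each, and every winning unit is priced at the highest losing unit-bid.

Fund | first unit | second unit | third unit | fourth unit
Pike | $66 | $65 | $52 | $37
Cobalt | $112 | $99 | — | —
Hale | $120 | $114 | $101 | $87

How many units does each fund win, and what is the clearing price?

Merging the schedules and taking the best 6: 120 (Hale-1), 114 (Hale-2), 112 (Cobalt-1), 101 (Hale-3), 99 (Cobalt-2), 87 (Hale-4)
Highest rejected unit-bid = $66.
Allocation: Cobalt 2, Hale 4.

Cobalt 2, Hale 4; clearing price $66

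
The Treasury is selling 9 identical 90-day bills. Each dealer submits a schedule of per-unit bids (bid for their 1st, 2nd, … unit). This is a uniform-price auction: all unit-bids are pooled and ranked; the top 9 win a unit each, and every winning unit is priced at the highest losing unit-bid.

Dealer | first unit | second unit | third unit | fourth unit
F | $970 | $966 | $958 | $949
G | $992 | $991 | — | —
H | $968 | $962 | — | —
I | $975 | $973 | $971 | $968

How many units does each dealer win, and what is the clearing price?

F 2, G 2, H 1, I 4; clearing price $962

All unit-bids, highest first — top 9: 992 (G-1), 991 (G-2), 975 (I-1), 973 (I-2), 971 (I-3), 970 (F-1), 968 (H-1), 968 (I-4), 966 (F-2)
The (k+1)-th unit-bid is $962.
Allocation: F 2, G 2, H 1, I 4.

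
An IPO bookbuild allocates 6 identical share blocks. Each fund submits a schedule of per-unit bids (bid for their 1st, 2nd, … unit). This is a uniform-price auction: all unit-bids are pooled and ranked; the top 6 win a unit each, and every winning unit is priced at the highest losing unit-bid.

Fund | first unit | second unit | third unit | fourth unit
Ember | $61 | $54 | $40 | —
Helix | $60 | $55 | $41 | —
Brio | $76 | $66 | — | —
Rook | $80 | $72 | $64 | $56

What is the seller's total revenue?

Total revenue: $360

All unit-bids, highest first — top 6: 80 (Rook-1), 76 (Brio-1), 72 (Rook-2), 66 (Brio-2), 64 (Rook-3), 61 (Ember-1)
First bid not allocated: $60.
Allocation: Brio 2, Ember 1, Rook 3. Every unit priced at $60.
Revenue = 6 × 60 = $360.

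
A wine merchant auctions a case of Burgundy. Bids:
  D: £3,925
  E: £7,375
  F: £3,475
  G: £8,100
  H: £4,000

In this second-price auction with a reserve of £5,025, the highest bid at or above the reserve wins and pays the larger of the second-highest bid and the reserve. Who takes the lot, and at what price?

G pays £7,375

Sorting bids: 8,100 (G) > 7,375 (E) > 4,000 (H) > 3,925 (D) > 3,475 (F)
G has the top bid at or above the reserve (£8,100).
Second-highest bid £7,375 exceeds the reserve £5,025 → payment £7,375.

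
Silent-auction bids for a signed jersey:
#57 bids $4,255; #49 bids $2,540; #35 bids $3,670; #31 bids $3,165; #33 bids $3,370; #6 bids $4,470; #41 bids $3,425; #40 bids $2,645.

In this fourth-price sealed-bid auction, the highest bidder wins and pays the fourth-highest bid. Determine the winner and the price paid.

#6 pays $3,425

Rule: the highest bidder wins and pays the fourth-highest bid.
Bids in order: 4,470 (#6) > 4,255 (#57) > 3,670 (#35) > 3,425 (#41) > 3,370 (#33) > 3,165 (#31) > …
#6 wins; payment is bid #4 in the ranking = $3,425.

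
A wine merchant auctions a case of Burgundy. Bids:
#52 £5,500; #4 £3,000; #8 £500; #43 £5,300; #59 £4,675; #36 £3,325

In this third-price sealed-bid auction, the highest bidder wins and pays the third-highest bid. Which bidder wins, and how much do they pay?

#52 pays £4,675

Bids in order: 5,500 (#52) > 5,300 (#43) > 4,675 (#59) > 3,325 (#36) > 3,000 (#4) > 500 (#8)
#52 wins; payment is bid #3 in the ranking = £4,675.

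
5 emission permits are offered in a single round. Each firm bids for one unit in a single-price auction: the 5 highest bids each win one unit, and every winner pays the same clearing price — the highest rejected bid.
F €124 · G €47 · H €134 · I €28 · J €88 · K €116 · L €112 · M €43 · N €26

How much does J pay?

Bids ranked high→low: 134 (H), 124 (F), 116 (K), 112 (L), 88 (J), 47 (G), 43 (M), …
The 5 highest are H, F, K, L, J.
Highest unsuccessful bid: €47 → clearing price.
J wins → pays €47.

J pays €47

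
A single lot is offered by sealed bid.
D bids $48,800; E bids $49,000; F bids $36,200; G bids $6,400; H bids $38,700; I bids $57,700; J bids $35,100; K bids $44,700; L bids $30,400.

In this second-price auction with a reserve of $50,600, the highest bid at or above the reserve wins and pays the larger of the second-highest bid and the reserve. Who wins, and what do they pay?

I pays $50,600

Bids in order: 57,700 (I) > 49,000 (E) > 48,800 (D) > 44,700 (K) > 38,700 (H) > 36,200 (F) > …
I has the top bid at or above the reserve ($57,700).
max(second-highest $49,000, reserve $50,600) = $50,600.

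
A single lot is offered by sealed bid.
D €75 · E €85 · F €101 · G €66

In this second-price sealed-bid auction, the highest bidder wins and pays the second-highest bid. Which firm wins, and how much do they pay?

Rule: the highest bidder wins and pays the second-highest bid.
Bids ranked: 101 (F) > 85 (E) > 75 (D) > 66 (G)
F wins with the highest bid; price is set by the runner-up at €85.

F pays €85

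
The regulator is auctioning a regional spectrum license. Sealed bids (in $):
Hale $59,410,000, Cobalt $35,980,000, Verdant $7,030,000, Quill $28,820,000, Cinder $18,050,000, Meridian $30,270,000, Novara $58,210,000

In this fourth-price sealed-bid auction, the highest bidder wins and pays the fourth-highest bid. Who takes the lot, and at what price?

Bids in order: 59,410,000 (Hale) > 58,210,000 (Novara) > 35,980,000 (Cobalt) > 30,270,000 (Meridian) > 28,820,000 (Quill) > 18,050,000 (Cinder) > …
Hale is highest; pays the fourth-highest bid, $30,270,000.

Hale pays $30,270,000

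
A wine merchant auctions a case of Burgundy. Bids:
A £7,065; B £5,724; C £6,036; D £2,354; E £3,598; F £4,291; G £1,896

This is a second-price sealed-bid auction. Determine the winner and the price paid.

Bids ranked: 7,065 (A) > 6,036 (C) > 5,724 (B) > 4,291 (F) > 3,598 (E) > 2,354 (D) > …
Second-price: A pays C's bid of £6,036.

A pays £6,036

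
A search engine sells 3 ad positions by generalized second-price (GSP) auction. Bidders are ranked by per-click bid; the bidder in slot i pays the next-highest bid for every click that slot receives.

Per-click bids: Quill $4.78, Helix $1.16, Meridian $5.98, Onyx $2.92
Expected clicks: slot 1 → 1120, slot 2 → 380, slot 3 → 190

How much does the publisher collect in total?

Total revenue: $6683.60

Sorting advertisers: $5.98 (Meridian) > $4.78 (Quill) > $2.92 (Onyx) > $1.16 (Helix)
Slot 1: Meridian pays $4.78 × 1120 = $5353.60
Slot 2: Quill pays $2.92 × 380 = $1109.60
Slot 3: Onyx pays $1.16 × 190 = $220.40
Total = $6683.60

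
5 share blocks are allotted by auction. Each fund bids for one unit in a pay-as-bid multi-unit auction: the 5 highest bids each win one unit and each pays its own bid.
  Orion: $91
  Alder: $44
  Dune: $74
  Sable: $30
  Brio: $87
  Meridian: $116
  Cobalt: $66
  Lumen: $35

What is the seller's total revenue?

Sorting: 116 (Meridian), 91 (Orion), 87 (Brio), 74 (Dune), 66 (Cobalt), 44 (Alder), 35 (Lumen), …
The 5 highest are Meridian, Orion, Brio, Dune, Cobalt.
Total revenue = 116 + 91 + 87 + 74 + 66 = $434.

Total revenue: $434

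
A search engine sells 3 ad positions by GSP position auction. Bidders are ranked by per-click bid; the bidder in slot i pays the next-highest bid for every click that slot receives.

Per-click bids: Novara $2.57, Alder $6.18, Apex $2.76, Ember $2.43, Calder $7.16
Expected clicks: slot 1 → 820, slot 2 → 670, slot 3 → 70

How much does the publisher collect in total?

Total revenue: $7096.70

Sorting advertisers: $7.16 (Calder) > $6.18 (Alder) > $2.76 (Apex) > $2.57 (Novara) > …
Slot 1: Calder pays $6.18 × 820 = $5067.60
Slot 2: Alder pays $2.76 × 670 = $1849.20
Slot 3: Apex pays $2.57 × 70 = $179.90
Total = $7096.70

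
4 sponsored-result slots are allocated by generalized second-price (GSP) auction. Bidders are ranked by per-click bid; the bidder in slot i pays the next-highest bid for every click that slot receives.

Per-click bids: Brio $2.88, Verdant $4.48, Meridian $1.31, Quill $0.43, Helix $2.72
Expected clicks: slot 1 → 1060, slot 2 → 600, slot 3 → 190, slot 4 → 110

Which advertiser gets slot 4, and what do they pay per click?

Meridian; $0.43 per click

Sorting advertisers: $4.48 (Verdant) > $2.88 (Brio) > $2.72 (Helix) > $1.31 (Meridian) > $0.43 (Quill)
Slot 4 goes to the fourth-ranked bidder, Meridian, who pays the next bid down: $0.43/click.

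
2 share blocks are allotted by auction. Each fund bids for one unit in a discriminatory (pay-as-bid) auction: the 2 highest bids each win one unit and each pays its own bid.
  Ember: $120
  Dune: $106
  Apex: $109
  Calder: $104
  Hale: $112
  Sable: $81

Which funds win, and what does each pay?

Sorting: 120 (Ember), 112 (Hale), 109 (Apex), 106 (Dune), …
The 2 highest are Ember, Hale.
Each winner pays its own bid: Ember $120, Hale $112.

Ember $120, Hale $112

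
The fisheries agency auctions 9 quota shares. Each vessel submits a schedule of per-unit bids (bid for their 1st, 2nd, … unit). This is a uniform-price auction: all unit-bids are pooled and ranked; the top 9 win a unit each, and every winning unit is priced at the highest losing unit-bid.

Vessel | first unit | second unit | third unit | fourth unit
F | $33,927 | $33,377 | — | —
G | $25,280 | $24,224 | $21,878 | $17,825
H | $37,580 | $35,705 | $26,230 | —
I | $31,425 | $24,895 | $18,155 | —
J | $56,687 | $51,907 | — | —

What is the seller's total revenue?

Merging the schedules and taking the best 9: 56,687 (J-1), 51,907 (J-2), 37,580 (H-1), 35,705 (H-2), 33,927 (F-1), 33,377 (F-2), 31,425 (I-1), 26,230 (H-3), 25,280 (G-1)
First bid not allocated: $24,895.
Allocation: F 2, G 1, H 3, I 1, J 2. Every unit priced at $24,895.
Revenue = 9 × 24,895 = $224,055.

Total revenue: $224,055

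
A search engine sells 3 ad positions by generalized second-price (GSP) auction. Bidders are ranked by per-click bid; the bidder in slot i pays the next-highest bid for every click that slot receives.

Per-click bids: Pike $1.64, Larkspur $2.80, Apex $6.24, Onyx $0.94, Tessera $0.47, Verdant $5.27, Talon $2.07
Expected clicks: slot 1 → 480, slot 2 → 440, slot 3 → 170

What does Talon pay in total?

Ranked by bid: $6.24 (Apex) > $5.27 (Verdant) > $2.80 (Larkspur) > $2.07 (Talon) > …
Talon ranks below slot 3 → no slot, pays nothing.

Talon pays $0.00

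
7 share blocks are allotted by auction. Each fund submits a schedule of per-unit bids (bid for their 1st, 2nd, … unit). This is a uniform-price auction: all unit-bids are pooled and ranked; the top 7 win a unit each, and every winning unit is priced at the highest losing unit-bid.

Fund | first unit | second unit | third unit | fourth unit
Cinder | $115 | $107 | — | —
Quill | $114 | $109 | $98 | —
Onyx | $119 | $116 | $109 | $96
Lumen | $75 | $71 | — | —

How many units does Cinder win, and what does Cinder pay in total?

All unit-bids, highest first — top 7: 119 (Onyx-1), 116 (Onyx-2), 115 (Cinder-1), 114 (Quill-1), 109 (Quill-2), 109 (Onyx-3), 107 (Cinder-2)
The (k+1)-th unit-bid is $98.
Cinder wins 2 unit(s) at $98 each.

Cinder: 2 units, pays $196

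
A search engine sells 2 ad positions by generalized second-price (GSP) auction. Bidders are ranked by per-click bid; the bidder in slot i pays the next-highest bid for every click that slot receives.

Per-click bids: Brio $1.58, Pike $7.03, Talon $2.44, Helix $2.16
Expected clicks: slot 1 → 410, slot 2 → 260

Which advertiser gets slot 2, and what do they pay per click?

Talon; $2.16 per click

Sorting advertisers: $7.03 (Pike) > $2.44 (Talon) > $2.16 (Helix) > …
Slot 2 goes to the second-ranked bidder, Talon, who pays the next bid down: $2.16/click.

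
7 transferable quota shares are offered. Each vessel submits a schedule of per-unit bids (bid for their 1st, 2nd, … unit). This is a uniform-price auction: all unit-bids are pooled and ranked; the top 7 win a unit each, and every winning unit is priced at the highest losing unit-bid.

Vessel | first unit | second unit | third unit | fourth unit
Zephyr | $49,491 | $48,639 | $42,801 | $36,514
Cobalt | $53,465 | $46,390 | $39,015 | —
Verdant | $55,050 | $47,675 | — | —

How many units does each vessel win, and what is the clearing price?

All unit-bids, highest first — top 7: 55,050 (Verdant-1), 53,465 (Cobalt-1), 49,491 (Zephyr-1), 48,639 (Zephyr-2), 47,675 (Verdant-2), 46,390 (Cobalt-2), 42,801 (Zephyr-3)
First bid not allocated: $39,015.
Allocation: Cobalt 2, Verdant 2, Zephyr 3.

Cobalt 2, Verdant 2, Zephyr 3; clearing price $39,015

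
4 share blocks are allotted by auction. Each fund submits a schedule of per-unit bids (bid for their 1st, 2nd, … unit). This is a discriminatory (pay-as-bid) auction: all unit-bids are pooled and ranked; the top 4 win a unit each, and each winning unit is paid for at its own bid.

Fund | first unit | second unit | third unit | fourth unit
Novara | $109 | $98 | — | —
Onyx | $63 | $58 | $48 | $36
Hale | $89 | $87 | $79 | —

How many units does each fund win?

Merging the schedules and taking the best 4: 109 (Novara-1), 98 (Novara-2), 89 (Hale-1), 87 (Hale-2)
Next rejected bid: $79 (not a price — pay-as-bid).
Allocation: Hale 2, Novara 2.

Hale 2, Novara 2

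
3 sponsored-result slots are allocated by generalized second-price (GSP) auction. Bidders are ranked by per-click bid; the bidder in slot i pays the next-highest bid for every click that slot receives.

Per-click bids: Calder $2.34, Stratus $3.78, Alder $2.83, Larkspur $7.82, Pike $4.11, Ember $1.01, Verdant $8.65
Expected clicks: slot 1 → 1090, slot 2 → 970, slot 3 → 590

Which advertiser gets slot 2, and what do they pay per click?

Per-click bids in order: $8.65 (Verdant) > $7.82 (Larkspur) > $4.11 (Pike) > $3.78 (Stratus) > …
Slot 2 goes to the second-ranked bidder, Larkspur, who pays the next bid down: $4.11/click.

Larkspur; $4.11 per click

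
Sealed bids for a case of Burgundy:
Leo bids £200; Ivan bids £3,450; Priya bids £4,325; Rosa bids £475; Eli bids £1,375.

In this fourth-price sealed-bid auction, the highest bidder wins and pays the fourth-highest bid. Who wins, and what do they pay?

Priya pays £475

Sorting bids: 4,325 (Priya) > 3,450 (Ivan) > 1,375 (Eli) > 475 (Rosa) > 200 (Leo)
Priya wins; payment is bid #4 in the ranking = £475.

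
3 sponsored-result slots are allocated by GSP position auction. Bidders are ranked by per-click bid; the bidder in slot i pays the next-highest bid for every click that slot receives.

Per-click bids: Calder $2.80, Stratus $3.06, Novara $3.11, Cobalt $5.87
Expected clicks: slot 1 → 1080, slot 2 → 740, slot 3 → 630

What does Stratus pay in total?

Sorting advertisers: $5.87 (Cobalt) > $3.11 (Novara) > $3.06 (Stratus) > $2.80 (Calder)
Stratus holds slot 3 → pays next bid $2.80 × 630 clicks = $1764.00.

Stratus pays $1764.00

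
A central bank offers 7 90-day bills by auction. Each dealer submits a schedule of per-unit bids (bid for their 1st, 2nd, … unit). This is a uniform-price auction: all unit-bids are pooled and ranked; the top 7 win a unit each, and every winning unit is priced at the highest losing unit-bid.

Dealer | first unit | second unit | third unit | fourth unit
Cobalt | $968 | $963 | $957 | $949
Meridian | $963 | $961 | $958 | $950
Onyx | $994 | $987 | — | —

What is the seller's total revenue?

Pooled unit-bids ranked (top 7): 994 (Onyx-1), 987 (Onyx-2), 968 (Cobalt-1), 963 (Cobalt-2), 963 (Meridian-1), 961 (Meridian-2), 958 (Meridian-3)
First bid not allocated: $957.
Allocation: Cobalt 2, Meridian 3, Onyx 2. Every unit priced at $957.
Revenue = 7 × 957 = $6,699.

Total revenue: $6,699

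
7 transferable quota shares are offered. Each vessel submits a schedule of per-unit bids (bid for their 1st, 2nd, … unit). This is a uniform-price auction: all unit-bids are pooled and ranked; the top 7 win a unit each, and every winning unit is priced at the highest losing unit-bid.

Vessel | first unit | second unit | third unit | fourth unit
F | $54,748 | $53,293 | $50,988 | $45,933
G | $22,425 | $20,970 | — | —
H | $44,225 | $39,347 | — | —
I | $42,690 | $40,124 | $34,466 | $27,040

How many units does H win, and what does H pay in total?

Pooled unit-bids ranked (top 7): 54,748 (F-1), 53,293 (F-2), 50,988 (F-3), 45,933 (F-4), 44,225 (H-1), 42,690 (I-1), 40,124 (I-2)
The (k+1)-th unit-bid is $39,347.
H wins 1 unit(s) at $39,347 each.

H: 1 unit, pays $39,347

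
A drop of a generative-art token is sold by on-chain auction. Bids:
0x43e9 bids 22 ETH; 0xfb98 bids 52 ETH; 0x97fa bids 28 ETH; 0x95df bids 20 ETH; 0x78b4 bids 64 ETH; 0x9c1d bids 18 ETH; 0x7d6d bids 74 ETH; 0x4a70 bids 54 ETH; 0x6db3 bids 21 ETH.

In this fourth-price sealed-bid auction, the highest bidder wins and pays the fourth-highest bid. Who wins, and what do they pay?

0x7d6d pays 52 ETH

Bids ranked: 74 (0x7d6d) > 64 (0x78b4) > 54 (0x4a70) > 52 (0xfb98) > 28 (0x97fa) > 22 (0x43e9) > …
0x7d6d wins; payment is bid #4 in the ranking = 52 ETH.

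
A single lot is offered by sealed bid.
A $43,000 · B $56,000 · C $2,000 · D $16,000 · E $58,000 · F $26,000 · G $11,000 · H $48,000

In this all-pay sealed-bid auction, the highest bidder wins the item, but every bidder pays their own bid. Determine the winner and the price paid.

E pays $58,000

Bids in order: 58,000 (E) > 56,000 (B) > 48,000 (H) > 43,000 (A) > 26,000 (F) > 16,000 (D) > …
E is highest and takes the item; every bidder forfeits their bid.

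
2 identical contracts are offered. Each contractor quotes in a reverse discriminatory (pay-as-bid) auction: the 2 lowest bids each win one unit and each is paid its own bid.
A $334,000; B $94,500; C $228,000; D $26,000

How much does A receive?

A is paid $0

Bids ranked low→high: 26,000 (D), 94,500 (B), 228,000 (C), 334,000 (A)
Winners (2 units): D, B.
A does not win → $0.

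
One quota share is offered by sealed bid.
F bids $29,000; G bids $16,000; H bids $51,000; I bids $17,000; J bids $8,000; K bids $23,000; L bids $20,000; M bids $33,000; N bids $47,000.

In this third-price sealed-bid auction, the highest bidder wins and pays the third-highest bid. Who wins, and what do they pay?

H pays $33,000

Bids in order: 51,000 (H) > 47,000 (N) > 33,000 (M) > 29,000 (F) > 23,000 (K) > 20,000 (L) > …
H is highest; pays the third-highest bid, $33,000.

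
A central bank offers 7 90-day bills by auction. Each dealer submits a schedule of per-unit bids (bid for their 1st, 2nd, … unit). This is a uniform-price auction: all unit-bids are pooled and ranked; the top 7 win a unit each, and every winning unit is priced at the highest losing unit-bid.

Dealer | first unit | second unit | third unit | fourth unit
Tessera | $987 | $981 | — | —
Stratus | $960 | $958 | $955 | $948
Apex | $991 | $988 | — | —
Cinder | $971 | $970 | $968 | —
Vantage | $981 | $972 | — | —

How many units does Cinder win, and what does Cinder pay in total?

Cinder: 1 unit, pays $970

All unit-bids, highest first — top 7: 991 (Apex-1), 988 (Apex-2), 987 (Tessera-1), 981 (Tessera-2), 981 (Vantage-1), 972 (Vantage-2), 971 (Cinder-1)
The (k+1)-th unit-bid is $970.
Cinder wins 1 unit(s) at $970 each.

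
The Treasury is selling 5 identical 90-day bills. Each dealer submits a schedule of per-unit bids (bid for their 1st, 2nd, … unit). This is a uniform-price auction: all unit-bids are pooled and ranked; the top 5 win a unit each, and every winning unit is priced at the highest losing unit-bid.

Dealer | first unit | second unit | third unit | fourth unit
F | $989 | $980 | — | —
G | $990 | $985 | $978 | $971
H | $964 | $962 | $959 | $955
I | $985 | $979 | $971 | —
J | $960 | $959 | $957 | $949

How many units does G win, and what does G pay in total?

G: 2 units, pays $1,958

All unit-bids, highest first — top 5: 990 (G-1), 989 (F-1), 985 (G-2), 985 (I-1), 980 (F-2)
First bid not allocated: $979.
G wins 2 unit(s) at $979 each.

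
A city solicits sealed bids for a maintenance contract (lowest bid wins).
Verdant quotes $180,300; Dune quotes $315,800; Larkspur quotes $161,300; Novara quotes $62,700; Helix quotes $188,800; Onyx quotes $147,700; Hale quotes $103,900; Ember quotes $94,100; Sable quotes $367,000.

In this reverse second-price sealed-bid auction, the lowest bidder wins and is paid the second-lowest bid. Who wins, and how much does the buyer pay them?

Novara is paid $94,100

Bids ranked: 62,700 (Novara) < 94,100 (Ember) < 103,900 (Hale) < 147,700 (Onyx) < 161,300 (Larkspur) < 180,300 (Verdant) < …
Second-price: Novara is paid Ember's bid of $94,100.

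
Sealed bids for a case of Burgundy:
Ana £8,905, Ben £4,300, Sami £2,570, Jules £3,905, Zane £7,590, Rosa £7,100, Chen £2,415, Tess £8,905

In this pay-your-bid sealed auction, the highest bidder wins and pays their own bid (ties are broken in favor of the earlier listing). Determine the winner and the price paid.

Ana pays £8,905

Bids in order: 8,905 (Ana) > 8,905 (Tess) > 7,590 (Zane) > 7,100 (Rosa) > 4,300 (Ben) > 3,905 (Jules) > …
Ana and Tess tie at £8,905; tie-break gives it to Ana.
Ana is highest → pays own bid, £8,905.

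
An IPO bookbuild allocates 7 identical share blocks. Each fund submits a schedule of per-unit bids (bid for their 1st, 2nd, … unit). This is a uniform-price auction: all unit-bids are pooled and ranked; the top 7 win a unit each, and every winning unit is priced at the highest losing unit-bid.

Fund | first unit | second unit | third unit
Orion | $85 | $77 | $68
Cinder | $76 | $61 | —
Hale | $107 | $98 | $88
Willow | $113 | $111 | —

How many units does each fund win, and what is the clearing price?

Hale 3, Orion 2, Willow 2; clearing price $76

Pooled unit-bids ranked (top 7): 113 (Willow-1), 111 (Willow-2), 107 (Hale-1), 98 (Hale-2), 88 (Hale-3), 85 (Orion-1), 77 (Orion-2)
First bid not allocated: $76.
Allocation: Hale 3, Orion 2, Willow 2.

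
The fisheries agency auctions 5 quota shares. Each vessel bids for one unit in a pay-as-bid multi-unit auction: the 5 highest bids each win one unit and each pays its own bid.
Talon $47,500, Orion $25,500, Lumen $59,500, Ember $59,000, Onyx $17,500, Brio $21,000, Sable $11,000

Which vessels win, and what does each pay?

Lumen $59,500, Ember $59,000, Talon $47,500, Orion $25,500, Brio $21,000

Bids ranked high→low: 59,500 (Lumen), 59,000 (Ember), 47,500 (Talon), 25,500 (Orion), 21,000 (Brio), 17,500 (Onyx), 11,000 (Sable)
Winners (5 units): Lumen, Ember, Talon, Orion, Brio.
Each winner pays its own bid: Lumen $59,500, Ember $59,000, Talon $47,500, Orion $25,500, Brio $21,000.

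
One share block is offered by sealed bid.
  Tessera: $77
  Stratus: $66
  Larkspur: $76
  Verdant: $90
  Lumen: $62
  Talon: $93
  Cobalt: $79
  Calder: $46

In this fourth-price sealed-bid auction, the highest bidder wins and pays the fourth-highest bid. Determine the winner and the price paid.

Sorting bids: 93 (Talon) > 90 (Verdant) > 79 (Cobalt) > 77 (Tessera) > 76 (Larkspur) > 66 (Stratus) > …
Talon wins; payment is bid #4 in the ranking = $77.

Talon pays $77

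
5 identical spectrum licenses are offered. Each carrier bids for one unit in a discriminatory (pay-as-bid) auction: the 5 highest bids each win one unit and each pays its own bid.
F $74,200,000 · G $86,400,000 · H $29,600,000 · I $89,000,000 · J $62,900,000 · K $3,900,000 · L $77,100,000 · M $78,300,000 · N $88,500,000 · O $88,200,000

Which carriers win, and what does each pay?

I $89,000,000, N $88,500,000, O $88,200,000, G $86,400,000, M $78,300,000

Bids ranked high→low: 89,000,000 (I), 88,500,000 (N), 88,200,000 (O), 86,400,000 (G), 78,300,000 (M), 77,100,000 (L), 74,200,000 (F), …
Winners (5 units): I, N, O, G, M.
Each winner pays its own bid: I $89,000,000, N $88,500,000, O $88,200,000, G $86,400,000, M $78,300,000.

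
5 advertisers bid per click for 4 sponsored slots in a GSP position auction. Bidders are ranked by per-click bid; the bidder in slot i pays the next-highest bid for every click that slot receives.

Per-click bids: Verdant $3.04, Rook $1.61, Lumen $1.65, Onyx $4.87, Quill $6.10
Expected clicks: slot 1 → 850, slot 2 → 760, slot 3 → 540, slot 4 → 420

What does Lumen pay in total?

Lumen pays $676.20

Per-click bids in order: $6.10 (Quill) > $4.87 (Onyx) > $3.04 (Verdant) > $1.65 (Lumen) > $1.61 (Rook)
Lumen holds slot 4 → pays next bid $1.61 × 420 clicks = $676.20.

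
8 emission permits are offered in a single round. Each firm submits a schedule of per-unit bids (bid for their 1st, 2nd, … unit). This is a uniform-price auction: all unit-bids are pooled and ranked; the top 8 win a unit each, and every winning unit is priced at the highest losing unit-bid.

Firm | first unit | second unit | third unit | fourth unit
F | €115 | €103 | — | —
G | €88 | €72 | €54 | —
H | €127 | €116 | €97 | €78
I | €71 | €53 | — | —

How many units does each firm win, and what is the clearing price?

Pooled unit-bids ranked (top 8): 127 (H-1), 116 (H-2), 115 (F-1), 103 (F-2), 97 (H-3), 88 (G-1), 78 (H-4), 72 (G-2)
Highest rejected unit-bid = €71.
Allocation: F 2, G 2, H 4.

F 2, G 2, H 4; clearing price €71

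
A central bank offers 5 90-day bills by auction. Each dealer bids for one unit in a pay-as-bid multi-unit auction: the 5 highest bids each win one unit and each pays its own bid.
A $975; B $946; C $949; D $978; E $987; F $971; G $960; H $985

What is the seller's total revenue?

Sorting: 987 (E), 985 (H), 978 (D), 975 (A), 971 (F), 960 (G), 949 (C), …
Top 5: E, H, D, A, F.
Total revenue = 987 + 985 + 978 + 975 + 971 = $4,896.

Total revenue: $4,896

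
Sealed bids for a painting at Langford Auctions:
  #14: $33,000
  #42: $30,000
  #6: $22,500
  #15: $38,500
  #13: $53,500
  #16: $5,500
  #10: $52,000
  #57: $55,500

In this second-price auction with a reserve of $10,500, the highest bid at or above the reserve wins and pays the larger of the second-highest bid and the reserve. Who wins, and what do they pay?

#57 pays $53,500

Rule: the highest bid at or above the reserve wins and pays the larger of the second-highest bid and the reserve.
Bids in order: 55,500 (#57) > 53,500 (#13) > 52,000 (#10) > 38,500 (#15) > 33,000 (#14) > 30,000 (#42) > …
Highest eligible bid: #57 at $55,500.
Second-highest bid $53,500 exceeds the reserve $10,500 → payment $53,500.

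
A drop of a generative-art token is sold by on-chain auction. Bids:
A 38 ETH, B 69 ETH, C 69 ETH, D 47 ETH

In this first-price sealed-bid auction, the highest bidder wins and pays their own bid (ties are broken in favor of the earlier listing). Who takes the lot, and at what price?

Rule: the highest bidder wins and pays their own bid.
Bids ranked: 69 (B) > 69 (C) > 47 (D) > 38 (A)
Tie at 69 ETH → B wins by tie-break.
First-price: B pays what they bid, 69 ETH.

B pays 69 ETH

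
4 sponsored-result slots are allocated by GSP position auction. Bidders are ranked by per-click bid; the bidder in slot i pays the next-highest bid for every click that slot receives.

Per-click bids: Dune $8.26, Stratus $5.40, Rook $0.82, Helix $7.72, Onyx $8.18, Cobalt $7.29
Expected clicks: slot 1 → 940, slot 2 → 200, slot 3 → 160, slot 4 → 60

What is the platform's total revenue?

Sorting advertisers: $8.26 (Dune) > $8.18 (Onyx) > $7.72 (Helix) > $7.29 (Cobalt) > $5.40 (Stratus) > …
Slot 1: Dune pays $8.18 × 940 = $7689.20
Slot 2: Onyx pays $7.72 × 200 = $1544.00
Slot 3: Helix pays $7.29 × 160 = $1166.40
Slot 4: Cobalt pays $5.40 × 60 = $324.00
Total = $10723.60

Total revenue: $10723.60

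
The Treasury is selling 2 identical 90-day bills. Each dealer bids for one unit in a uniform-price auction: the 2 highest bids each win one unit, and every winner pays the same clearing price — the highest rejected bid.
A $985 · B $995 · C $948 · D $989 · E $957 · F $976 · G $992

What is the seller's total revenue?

Ordering the bids: 995 (B), 992 (G), 989 (D), 985 (A), …
Winners (2 units): B, G.
First losing bid is D's $989, which sets the uniform price.
Total revenue = 2 × $989 = $1,978.

Total revenue: $1,978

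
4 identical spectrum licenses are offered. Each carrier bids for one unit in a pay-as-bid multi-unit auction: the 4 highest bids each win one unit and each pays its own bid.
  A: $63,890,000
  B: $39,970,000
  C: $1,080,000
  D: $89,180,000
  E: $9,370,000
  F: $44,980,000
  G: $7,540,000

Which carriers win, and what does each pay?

Bids ranked high→low: 89,180,000 (D), 63,890,000 (A), 44,980,000 (F), 39,970,000 (B), 9,370,000 (E), 7,540,000 (G), …
The 4 highest are D, A, F, B.
Each winner pays its own bid: D $89,180,000, A $63,890,000, F $44,980,000, B $39,970,000.

D $89,180,000, A $63,890,000, F $44,980,000, B $39,970,000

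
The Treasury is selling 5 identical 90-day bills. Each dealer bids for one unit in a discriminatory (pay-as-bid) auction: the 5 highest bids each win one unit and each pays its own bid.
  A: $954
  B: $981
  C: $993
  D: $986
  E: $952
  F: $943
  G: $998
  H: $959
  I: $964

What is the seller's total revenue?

Total revenue: $4,922

Sorting: 998 (G), 993 (C), 986 (D), 981 (B), 964 (I), 959 (H), 954 (A), …
Winners (5 units): G, C, D, B, I.
Total revenue = 998 + 993 + 986 + 981 + 964 = $4,922.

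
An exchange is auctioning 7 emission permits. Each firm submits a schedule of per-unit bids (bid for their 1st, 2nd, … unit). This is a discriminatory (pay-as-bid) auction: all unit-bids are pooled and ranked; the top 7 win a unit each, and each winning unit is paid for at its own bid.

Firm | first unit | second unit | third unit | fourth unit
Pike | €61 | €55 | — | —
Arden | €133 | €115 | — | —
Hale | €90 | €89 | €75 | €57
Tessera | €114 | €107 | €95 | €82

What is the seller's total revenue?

Pooled unit-bids ranked (top 7): 133 (Arden-1), 115 (Arden-2), 114 (Tessera-1), 107 (Tessera-2), 95 (Tessera-3), 90 (Hale-1), 89 (Hale-2)
Next rejected bid: €82 (not a price — pay-as-bid).
Each winning unit pays its own bid.
Revenue = 133 + 115 + 114 + 107 + 95 + 90 + 89 = €743.

Total revenue: €743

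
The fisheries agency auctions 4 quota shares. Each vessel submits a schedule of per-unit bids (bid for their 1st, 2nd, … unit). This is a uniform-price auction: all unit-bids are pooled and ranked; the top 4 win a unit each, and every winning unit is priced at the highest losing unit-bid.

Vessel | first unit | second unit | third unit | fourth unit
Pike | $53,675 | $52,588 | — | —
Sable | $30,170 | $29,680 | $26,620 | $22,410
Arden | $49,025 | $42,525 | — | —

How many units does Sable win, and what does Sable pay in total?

Pooled unit-bids ranked (top 4): 53,675 (Pike-1), 52,588 (Pike-2), 49,025 (Arden-1), 42,525 (Arden-2)
First bid not allocated: $30,170.
Sable wins 0 unit(s) at $30,170 each.

Sable: 0 units, pays $0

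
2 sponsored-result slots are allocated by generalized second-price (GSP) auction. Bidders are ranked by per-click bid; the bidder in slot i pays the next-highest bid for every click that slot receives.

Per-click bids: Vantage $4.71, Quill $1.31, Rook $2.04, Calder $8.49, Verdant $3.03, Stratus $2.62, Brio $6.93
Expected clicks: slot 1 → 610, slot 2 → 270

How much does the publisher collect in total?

Sorting advertisers: $8.49 (Calder) > $6.93 (Brio) > $4.71 (Vantage) > …
Slot 1: Calder pays $6.93 × 610 = $4227.30
Slot 2: Brio pays $4.71 × 270 = $1271.70
Total = $5499.00

Total revenue: $5499.00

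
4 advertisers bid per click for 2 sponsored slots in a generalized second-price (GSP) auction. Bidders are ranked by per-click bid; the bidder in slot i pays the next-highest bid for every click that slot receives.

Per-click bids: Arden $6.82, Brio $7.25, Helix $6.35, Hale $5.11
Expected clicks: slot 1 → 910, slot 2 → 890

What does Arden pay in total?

Arden pays $5651.50

Ranked by bid: $7.25 (Brio) > $6.82 (Arden) > $6.35 (Helix) > …
Arden holds slot 2 → pays next bid $6.35 × 890 clicks = $5651.50.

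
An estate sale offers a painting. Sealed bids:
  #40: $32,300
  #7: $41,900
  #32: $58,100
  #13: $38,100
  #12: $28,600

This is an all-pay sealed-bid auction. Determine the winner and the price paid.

#32 pays $58,100

Bids in order: 58,100 (#32) > 41,900 (#7) > 38,100 (#13) > 32,300 (#40) > 28,600 (#12)
#32 is highest and takes the item; every bidder forfeits their bid.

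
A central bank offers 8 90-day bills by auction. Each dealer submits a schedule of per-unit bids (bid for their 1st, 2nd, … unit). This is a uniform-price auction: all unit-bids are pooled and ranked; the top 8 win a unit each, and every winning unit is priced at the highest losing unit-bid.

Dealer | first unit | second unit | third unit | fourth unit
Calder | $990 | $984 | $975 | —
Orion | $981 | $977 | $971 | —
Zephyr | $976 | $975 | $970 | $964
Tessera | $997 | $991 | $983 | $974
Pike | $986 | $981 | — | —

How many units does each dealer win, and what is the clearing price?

Calder 2, Orion 1, Pike 2, Tessera 3; clearing price $977

Pooled unit-bids ranked (top 8): 997 (Tessera-1), 991 (Tessera-2), 990 (Calder-1), 986 (Pike-1), 984 (Calder-2), 983 (Tessera-3), 981 (Orion-1), 981 (Pike-2)
First bid not allocated: $977.
Allocation: Calder 2, Orion 1, Pike 2, Tessera 3.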